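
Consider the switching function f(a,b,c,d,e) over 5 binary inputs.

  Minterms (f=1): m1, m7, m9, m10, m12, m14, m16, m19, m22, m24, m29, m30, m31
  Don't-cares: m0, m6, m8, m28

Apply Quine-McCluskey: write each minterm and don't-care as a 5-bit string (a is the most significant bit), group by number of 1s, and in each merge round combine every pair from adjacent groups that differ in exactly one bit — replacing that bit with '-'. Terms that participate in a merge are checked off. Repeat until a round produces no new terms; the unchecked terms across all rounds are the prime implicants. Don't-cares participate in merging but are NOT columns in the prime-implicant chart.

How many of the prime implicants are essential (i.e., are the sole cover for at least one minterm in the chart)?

7

size-2^0 implicants → 00000(✓)  00001(✓)  00110(✓)  00111(✓)  01000(✓)  01001(✓)  01010(✓)  01100(✓)  01110(✓)  10000(✓)  10011  10110(✓)  11000(✓)  11100(✓)  11101(✓)  11110(✓)  11111(✓)
size-2^1 implicants → -0000(✓)  -0110(✓)  -1000(✓)  -1100(✓)  -1110(✓)  0-000(✓)  0-001(✓)  0-110(✓)  0000-(✓)  0011-  01-00(✓)  01-10(✓)  010-0(✓)  0100-(✓)  011-0(✓)  1-000(✓)  1-110(✓)  11-00(✓)  111-0(✓)  111-1(✓)  1110-(✓)  1111-(✓)
size-2^2 implicants → --000  --110  -1-00  -11-0  0-00-  01--0  111--
Unchecked terms (primes): --000, --110, -1-00, -11-0, 0-00-, 0011-, 01--0, 10011, 111--
Minterm coverage:
  m1 ⊆ 0-00- [E]
  m7 ⊆ 0011- [E]
  m9 ⊆ 0-00- [E]
  m10 ⊆ 01--0 [E]
  m12 ⊆ -1-00,-11-0,01--0
  m14 ⊆ --110,-11-0,01--0
  m16 ⊆ --000 [E]
  m19 ⊆ 10011 [E]
  m22 ⊆ --110 [E]
  m24 ⊆ --000,-1-00
  m29 ⊆ 111-- [E]
  m30 ⊆ --110,-11-0,111--
  m31 ⊆ 111-- [E]
E = {--000, --110, 0-00-, 0011-, 01--0, 10011, 111--}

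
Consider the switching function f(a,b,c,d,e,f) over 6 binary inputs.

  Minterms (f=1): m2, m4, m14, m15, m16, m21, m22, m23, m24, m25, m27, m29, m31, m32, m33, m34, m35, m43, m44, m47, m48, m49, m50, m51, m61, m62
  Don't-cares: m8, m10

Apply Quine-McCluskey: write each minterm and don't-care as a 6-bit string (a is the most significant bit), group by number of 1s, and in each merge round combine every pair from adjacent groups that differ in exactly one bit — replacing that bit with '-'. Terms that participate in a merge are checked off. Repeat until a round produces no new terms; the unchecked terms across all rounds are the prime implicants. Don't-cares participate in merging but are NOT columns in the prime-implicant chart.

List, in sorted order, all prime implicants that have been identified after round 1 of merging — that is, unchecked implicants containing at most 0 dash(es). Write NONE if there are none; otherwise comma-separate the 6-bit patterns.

[col 0] 000010*, 000100, 001000*, 001010*, 001110*, 001111*, 010000*, 010101*, 010110*, 010111*, 011000*, 011001*, 011011*, 011101*, 011111*, 100000*, 100001*, 100010*, 100011*, 101011*, 101100, 101111*, 110000*, 110001*, 110010*, 110011*, 111101*, 111110
[col 1] -00010, -01111, -10000, -11101, 0-1000, 0-1111, 00-010, 001-10, 0010-0, 00111-, 01-000, 01-101*, 01-111*, 0101-1*, 01011-, 011-01*, 011-11*, 0110-1*, 01100-, 0111-1*, 1-0000*, 1-0001*, 1-0010*, 1-0011*, 10-011, 1000-0*, 1000-1*, 10000-*, 10001-*, 101-11, 1100-0*, 1100-1*, 11000-*, 11001-*
[col 2] 01-1-1, 011--1, 1-00-0*, 1-00-1*, 1-000-*, 1-001-*, 1000--*, 1100--*
[col 3] 1-00--
Prime implicants: -00010, -01111, -10000, -11101, 0-1000, 0-1111, 00-010, 000100, 001-10, 0010-0, 00111-, 01-000, 01-1-1, 01011-, 011--1, 01100-, 1-00--, 10-011, 101-11, 101100, 111110

000100, 101100, 111110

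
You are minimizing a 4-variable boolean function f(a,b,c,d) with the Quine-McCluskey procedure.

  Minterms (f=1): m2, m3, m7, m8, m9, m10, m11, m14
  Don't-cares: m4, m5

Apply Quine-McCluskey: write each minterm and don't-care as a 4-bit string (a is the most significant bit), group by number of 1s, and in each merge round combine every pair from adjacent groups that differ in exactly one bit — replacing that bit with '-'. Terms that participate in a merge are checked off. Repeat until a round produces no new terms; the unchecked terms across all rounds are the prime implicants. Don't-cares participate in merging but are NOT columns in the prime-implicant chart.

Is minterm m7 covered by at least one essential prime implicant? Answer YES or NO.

NO

size-2^0 implicants → 0010(✓)  0011(✓)  0100(✓)  0101(✓)  0111(✓)  1000(✓)  1001(✓)  1010(✓)  1011(✓)  1110(✓)
size-2^1 implicants → -010(✓)  -011(✓)  0-11  001-(✓)  01-1  010-  1-10  10-0(✓)  10-1(✓)  100-(✓)  101-(✓)
size-2^2 implicants → -01-  10--
Unchecked terms (primes): -01-, 0-11, 01-1, 010-, 1-10, 10--
Minterm coverage:
  m2 ⊆ -01- [E]
  m3 ⊆ -01-,0-11
  m7 ⊆ 0-11,01-1
  m8 ⊆ 10-- [E]
  m9 ⊆ 10-- [E]
  m10 ⊆ -01-,1-10,10--
  m11 ⊆ -01-,10--
  m14 ⊆ 1-10 [E]
E = {-01-, 1-10, 10--}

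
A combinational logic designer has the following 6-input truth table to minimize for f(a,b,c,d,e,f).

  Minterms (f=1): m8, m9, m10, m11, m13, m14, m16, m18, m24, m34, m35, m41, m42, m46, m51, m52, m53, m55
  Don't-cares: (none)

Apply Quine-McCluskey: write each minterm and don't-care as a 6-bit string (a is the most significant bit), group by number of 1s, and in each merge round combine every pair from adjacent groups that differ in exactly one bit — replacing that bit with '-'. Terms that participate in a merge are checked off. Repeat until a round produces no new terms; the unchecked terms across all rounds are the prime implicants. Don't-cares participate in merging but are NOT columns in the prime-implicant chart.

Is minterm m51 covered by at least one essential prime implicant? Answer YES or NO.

[col 0] 001000*, 001001*, 001010*, 001011*, 001101*, 001110*, 010000*, 010010*, 011000*, 100010*, 100011*, 101001*, 101010*, 101110*, 110011*, 110100*, 110101*, 110111*
[col 1] -01001, -01010*, -01110*, 0-1000, 001-01, 001-10*, 0010-0*, 0010-1*, 00100-*, 00101-*, 01-000, 0100-0, 1-0011, 10-010, 10001-, 101-10*, 110-11, 1101-1, 11010-
[col 2] -01-10, 0010--
Prime implicants: -01-10, -01001, 0-1000, 001-01, 0010--, 01-000, 0100-0, 1-0011, 10-010, 10001-, 110-11, 1101-1, 11010-
PI chart (minterm → PIs covering it):
  8 | 0-1000,0010--
  9 | -01001,001-01,0010--
  10 | -01-10,0010--
  11 | 0010--  (sole → essential)
  13 | 001-01  (sole → essential)
  14 | -01-10  (sole → essential)
  16 | 01-000,0100-0
  18 | 0100-0  (sole → essential)
  24 | 0-1000,01-000
  34 | 10-010,10001-
  35 | 1-0011,10001-
  41 | -01001  (sole → essential)
  42 | -01-10,10-010
  46 | -01-10  (sole → essential)
  51 | 1-0011,110-11
  52 | 11010-  (sole → essential)
  53 | 1101-1,11010-
  55 | 110-11,1101-1
Essential prime implicants: -01-10, -01001, 001-01, 0010--, 0100-0, 11010-

NO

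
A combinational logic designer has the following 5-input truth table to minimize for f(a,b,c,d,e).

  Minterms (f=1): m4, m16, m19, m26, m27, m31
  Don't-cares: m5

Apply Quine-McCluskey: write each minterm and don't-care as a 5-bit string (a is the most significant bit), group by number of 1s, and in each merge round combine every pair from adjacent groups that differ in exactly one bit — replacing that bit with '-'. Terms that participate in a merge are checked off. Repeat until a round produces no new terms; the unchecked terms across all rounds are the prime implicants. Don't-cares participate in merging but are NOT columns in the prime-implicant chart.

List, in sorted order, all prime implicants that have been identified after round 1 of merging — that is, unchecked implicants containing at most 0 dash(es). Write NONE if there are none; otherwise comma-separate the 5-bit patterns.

size-2^0 implicants → 00100(✓)  00101(✓)  10000  10011(✓)  11010(✓)  11011(✓)  11111(✓)
size-2^1 implicants → 0010-  1-011  11-11  1101-
Unchecked terms (primes): 0010-, 1-011, 10000, 11-11, 1101-

10000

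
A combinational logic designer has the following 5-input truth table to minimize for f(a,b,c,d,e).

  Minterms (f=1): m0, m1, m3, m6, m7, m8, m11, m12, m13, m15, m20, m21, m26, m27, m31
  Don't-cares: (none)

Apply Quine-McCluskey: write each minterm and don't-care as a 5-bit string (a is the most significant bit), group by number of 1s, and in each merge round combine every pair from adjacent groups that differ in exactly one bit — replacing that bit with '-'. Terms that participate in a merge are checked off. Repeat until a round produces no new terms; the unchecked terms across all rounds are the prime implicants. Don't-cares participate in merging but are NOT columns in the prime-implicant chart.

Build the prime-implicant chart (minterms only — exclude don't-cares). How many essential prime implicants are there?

4

[col 0] 00000*, 00001*, 00011*, 00110*, 00111*, 01000*, 01011*, 01100*, 01101*, 01111*, 10100*, 10101*, 11010*, 11011*, 11111*
[col 1] -1011*, -1111*, 0-000, 0-011*, 0-111*, 00-11*, 000-1, 0000-, 0011-, 01-00, 01-11*, 011-1, 0110-, 1010-, 11-11*, 1101-
[col 2] -1-11, 0--11
Prime implicants: -1-11, 0--11, 0-000, 000-1, 0000-, 0011-, 01-00, 011-1, 0110-, 1010-, 1101-
PI chart (minterm → PIs covering it):
  0 | 0-000,0000-
  1 | 000-1,0000-
  3 | 0--11,000-1
  6 | 0011-  (sole → essential)
  7 | 0--11,0011-
  8 | 0-000,01-00
  11 | -1-11,0--11
  12 | 01-00,0110-
  13 | 011-1,0110-
  15 | -1-11,0--11,011-1
  20 | 1010-  (sole → essential)
  21 | 1010-  (sole → essential)
  26 | 1101-  (sole → essential)
  27 | -1-11,1101-
  31 | -1-11  (sole → essential)
Essential prime implicants: -1-11, 0011-, 1010-, 1101-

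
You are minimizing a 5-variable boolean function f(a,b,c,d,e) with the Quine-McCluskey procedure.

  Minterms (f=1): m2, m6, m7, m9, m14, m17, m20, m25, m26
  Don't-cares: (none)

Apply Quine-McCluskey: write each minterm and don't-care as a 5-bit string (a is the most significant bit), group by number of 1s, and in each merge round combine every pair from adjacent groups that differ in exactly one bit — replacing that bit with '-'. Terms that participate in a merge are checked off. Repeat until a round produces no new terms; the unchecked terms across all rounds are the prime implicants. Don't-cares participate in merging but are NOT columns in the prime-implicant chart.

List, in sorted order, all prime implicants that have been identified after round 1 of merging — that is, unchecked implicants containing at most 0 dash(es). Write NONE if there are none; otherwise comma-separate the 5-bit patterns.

10100, 11010

Round 0: 00010✓ 00110✓ 00111✓ 01001✓ 01110✓ 10001✓ 10100 11001✓ 11010
Round 1: -1001 0-110 00-10 0011- 1-001
PIs = {-1001, 0-110, 00-10, 0011-, 1-001, 10100, 11010}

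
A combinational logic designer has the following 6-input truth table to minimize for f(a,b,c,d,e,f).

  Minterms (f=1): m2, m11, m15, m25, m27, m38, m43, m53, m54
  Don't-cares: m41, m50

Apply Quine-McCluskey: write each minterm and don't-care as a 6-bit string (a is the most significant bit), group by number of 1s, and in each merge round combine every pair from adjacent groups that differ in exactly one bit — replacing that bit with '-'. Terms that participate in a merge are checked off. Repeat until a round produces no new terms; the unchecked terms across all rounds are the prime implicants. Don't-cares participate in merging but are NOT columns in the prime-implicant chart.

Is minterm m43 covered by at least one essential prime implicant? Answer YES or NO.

NO

[col 0] 000010, 001011*, 001111*, 011001*, 011011*, 100110*, 101001*, 101011*, 110010*, 110101, 110110*
[col 1] -01011, 0-1011, 001-11, 0110-1, 1-0110, 1010-1, 110-10
Prime implicants: -01011, 0-1011, 000010, 001-11, 0110-1, 1-0110, 1010-1, 110-10, 110101
PI chart (minterm → PIs covering it):
  2 | 000010  (sole → essential)
  11 | -01011,0-1011,001-11
  15 | 001-11  (sole → essential)
  25 | 0110-1  (sole → essential)
  27 | 0-1011,0110-1
  38 | 1-0110  (sole → essential)
  43 | -01011,1010-1
  53 | 110101  (sole → essential)
  54 | 1-0110,110-10
Essential prime implicants: 000010, 001-11, 0110-1, 1-0110, 110101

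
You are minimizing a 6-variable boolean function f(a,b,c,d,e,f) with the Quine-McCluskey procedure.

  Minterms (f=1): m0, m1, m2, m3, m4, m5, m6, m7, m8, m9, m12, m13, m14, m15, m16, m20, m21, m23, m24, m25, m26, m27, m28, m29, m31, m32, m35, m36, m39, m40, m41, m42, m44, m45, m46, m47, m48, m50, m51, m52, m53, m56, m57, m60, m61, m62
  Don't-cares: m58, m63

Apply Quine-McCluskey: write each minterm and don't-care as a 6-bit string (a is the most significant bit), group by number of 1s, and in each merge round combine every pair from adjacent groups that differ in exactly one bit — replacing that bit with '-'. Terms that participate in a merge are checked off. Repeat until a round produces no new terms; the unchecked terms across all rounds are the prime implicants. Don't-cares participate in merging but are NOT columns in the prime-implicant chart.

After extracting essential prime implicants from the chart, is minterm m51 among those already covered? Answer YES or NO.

NO

[col 0] 000000*, 000001*, 000010*, 000011*, 000100*, 000101*, 000110*, 000111*, 001000*, 001001*, 001100*, 001101*, 001110*, 001111*, 010000*, 010100*, 010101*, 010111*, 011000*, 011001*, 011010*, 011011*, 011100*, 011101*, 011111*, 100000*, 100011*, 100100*, 100111*, 101000*, 101001*, 101010*, 101100*, 101101*, 101110*, 101111*, 110000*, 110010*, 110011*, 110100*, 110101*, 111000*, 111001*, 111010*, 111100*, 111101*, 111110*, 111111*
[col 1] -00000*, -00011*, -00100*, -00111*, -01000*, -01001*, -01100*, -01101*, -01110*, -01111*, -10000*, -10100*, -10101*, -11000*, -11001*, -11010*, -11100*, -11101*, -11111*, 0-0000*, 0-0100*, 0-0101*, 0-0111*, 0-1000*, 0-1001*, 0-1100*, 0-1101*, 0-1111*, 00-000*, 00-001*, 00-100*, 00-101*, 00-110*, 00-111*, 000-00*, 000-01*, 000-10*, 000-11*, 0000-0*, 0000-1*, 00000-*, 00001-*, 0001-0*, 0001-1*, 00010-*, 00011-*, 001-00*, 001-01*, 00100-*, 0011-0*, 0011-1*, 00110-*, 00111-*, 01-000*, 01-100*, 01-101*, 01-111*, 010-00*, 0101-1*, 01010-*, 011-00*, 011-01*, 011-11*, 0110-0*, 0110-1*, 01100-*, 01101-*, 0111-1*, 01110-*, 1-0000*, 1-0011, 1-0100*, 1-1000*, 1-1001*, 1-1010*, 1-1100*, 1-1101*, 1-1110*, 1-1111*, 10-000*, 10-100*, 10-111*, 100-00*, 100-11*, 101-00*, 101-01*, 101-10*, 1010-0*, 10100-*, 1011-0*, 1011-1*, 10110-*, 10111-*, 11-000*, 11-010*, 11-100*, 11-101*, 110-00*, 1100-0*, 11001-, 11010-*, 111-00*, 111-01*, 111-10*, 1110-0*, 11100-*, 1111-0*, 1111-1*, 11110-*, 11111-*
[col 2] --0000*, --0100*, --1000*, --1001*, --1100*, --1101*, --1111*, -0-000*, -0-100*, -0-111, -00-00*, -00-11, -01-00*, -01-01*, -0100-*, -011-0*, -011-1*, -0110-*, -0111-*, -1-000*, -1-100*, -1-101*, -10-00*, -1010-*, -11-00*, -11-01*, -110-0, -1100-*, -111-1*, -1110-*, 0--000*, 0--100*, 0--101*, 0--111*, 0-0-00*, 0-01-1*, 0-010-*, 0-1-00*, 0-1-01*, 0-100-*, 0-11-1*, 0-110-*, 00--00*, 00--01*, 00-00-*, 00-1-0*, 00-1-1*, 00-10-*, 00-11-*, 000--0*, 000--1*, 000-0-*, 000-1-*, 0000--*, 0001--*, 001-0-*, 0011--*, 01--00*, 01-1-1*, 01-10-*, 011--1, 011-0-*, 0110--, 1--000*, 1--100*, 1-0-00*, 1-1-00*, 1-1-01*, 1-1-10*, 1-10-0*, 1-100-*, 1-11-0*, 1-11-1*, 1-110-*, 1-111-*, 10--00*, 101--0*, 101-0-*, 1011--*, 11--00*, 11-0-0, 11-10-*, 111--0*, 111-0-*, 1111--*
[col 3] ---000*, ---100*, --0-00*, --1-00*, --1-01*, --100-*, --11-1, --110-*, -0--00*, -01-0-*, -011--, -1--00*, -1-10-, -11-0-*, 0---00*, 0--1-1, 0--10-, 0-1-0-*, 00--0-, 00-1--, 000---, 1---00*, 1-1--0, 1-1-0-*, 1-11--
[col 4] ----00, --1-0-
Prime implicants: ----00, --1-0-, --11-1, -0-111, -00-11, -011--, -1-10-, -110-0, 0--1-1, 0--10-, 00--0-, 00-1--, 000---, 011--1, 0110--, 1-0011, 1-1--0, 1-11--, 11-0-0, 11001-
PI chart (minterm → PIs covering it):
  0 | ----00,00--0-,000---
  1 | 00--0-,000---
  2 | 000---  (sole → essential)
  3 | -00-11,000---
  4 | ----00,0--10-,00--0-,00-1--,000---
  5 | 0--1-1,0--10-,00--0-,00-1--,000---
  6 | 00-1--,000---
  7 | -0-111,-00-11,0--1-1,00-1--,000---
  8 | ----00,--1-0-,00--0-
  9 | --1-0-,00--0-
  12 | ----00,--1-0-,-011--,0--10-,00--0-,00-1--
  13 | --1-0-,--11-1,-011--,0--1-1,0--10-,00--0-,00-1--
  14 | -011--,00-1--
  15 | --11-1,-0-111,-011--,0--1-1,00-1--
  16 | ----00  (sole → essential)
  20 | ----00,-1-10-,0--10-
  21 | -1-10-,0--1-1,0--10-
  23 | 0--1-1  (sole → essential)
  24 | ----00,--1-0-,-110-0,0110--
  25 | --1-0-,011--1,0110--
  26 | -110-0,0110--
  27 | 011--1,0110--
  28 | ----00,--1-0-,-1-10-,0--10-
  29 | --1-0-,--11-1,-1-10-,0--1-1,0--10-,011--1
  31 | --11-1,0--1-1,011--1
  32 | ----00  (sole → essential)
  35 | -00-11,1-0011
  36 | ----00  (sole → essential)
  39 | -0-111,-00-11
  40 | ----00,--1-0-,1-1--0
  41 | --1-0-  (sole → essential)
  42 | 1-1--0  (sole → essential)
  44 | ----00,--1-0-,-011--,1-1--0,1-11--
  45 | --1-0-,--11-1,-011--,1-11--
  46 | -011--,1-1--0,1-11--
  47 | --11-1,-0-111,-011--,1-11--
  48 | ----00,11-0-0
  50 | 11-0-0,11001-
  51 | 1-0011,11001-
  52 | ----00,-1-10-
  53 | -1-10-  (sole → essential)
  56 | ----00,--1-0-,-110-0,1-1--0,11-0-0
  57 | --1-0-  (sole → essential)
  60 | ----00,--1-0-,-1-10-,1-1--0,1-11--
  61 | --1-0-,--11-1,-1-10-,1-11--
  62 | 1-1--0,1-11--
Essential prime implicants: ----00, --1-0-, -1-10-, 0--1-1, 000---, 1-1--0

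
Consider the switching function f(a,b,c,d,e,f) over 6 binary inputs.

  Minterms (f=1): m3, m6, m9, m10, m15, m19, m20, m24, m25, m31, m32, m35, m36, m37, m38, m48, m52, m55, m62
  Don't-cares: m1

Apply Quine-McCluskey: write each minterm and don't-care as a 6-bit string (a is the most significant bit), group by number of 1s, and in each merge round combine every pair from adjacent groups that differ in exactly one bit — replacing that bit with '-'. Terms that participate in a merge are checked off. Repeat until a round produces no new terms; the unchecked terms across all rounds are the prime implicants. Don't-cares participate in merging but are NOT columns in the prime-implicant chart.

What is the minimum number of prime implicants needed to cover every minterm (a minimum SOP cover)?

[col 0] 000001*, 000011*, 000110*, 001001*, 001010, 001111*, 010011*, 010100*, 011000*, 011001*, 011111*, 100000*, 100011*, 100100*, 100101*, 100110*, 110000*, 110100*, 110111, 111110
[col 1] -00011, -00110, -10100, 0-0011, 0-1001, 0-1111, 00-001, 0000-1, 01100-, 1-0000*, 1-0100*, 100-00*, 1001-0, 10010-, 110-00*
[col 2] 1-0-00
Prime implicants: -00011, -00110, -10100, 0-0011, 0-1001, 0-1111, 00-001, 0000-1, 001010, 01100-, 1-0-00, 1001-0, 10010-, 110111, 111110
PI chart (minterm → PIs covering it):
  3 | -00011,0-0011,0000-1
  6 | -00110  (sole → essential)
  9 | 0-1001,00-001
  10 | 001010  (sole → essential)
  15 | 0-1111  (sole → essential)
  19 | 0-0011  (sole → essential)
  20 | -10100  (sole → essential)
  24 | 01100-  (sole → essential)
  25 | 0-1001,01100-
  31 | 0-1111  (sole → essential)
  32 | 1-0-00  (sole → essential)
  35 | -00011  (sole → essential)
  36 | 1-0-00,1001-0,10010-
  37 | 10010-  (sole → essential)
  38 | -00110,1001-0
  48 | 1-0-00  (sole → essential)
  52 | -10100,1-0-00
  55 | 110111  (sole → essential)
  62 | 111110  (sole → essential)
Essential prime implicants: -00011, -00110, -10100, 0-0011, 0-1111, 001010, 01100-, 1-0-00, 10010-, 110111, 111110
Petrick residual → 0-1001
Minimum SOP uses 12 PIs: b'c'd'ef + b'c'def' + bc'de'f' + a'c'd'ef + a'cd'e'f + a'cdef + a'b'cd'ef' + a'bcd'e' + ac'e'f' + ab'c'de' + abc'def + abcdef'

12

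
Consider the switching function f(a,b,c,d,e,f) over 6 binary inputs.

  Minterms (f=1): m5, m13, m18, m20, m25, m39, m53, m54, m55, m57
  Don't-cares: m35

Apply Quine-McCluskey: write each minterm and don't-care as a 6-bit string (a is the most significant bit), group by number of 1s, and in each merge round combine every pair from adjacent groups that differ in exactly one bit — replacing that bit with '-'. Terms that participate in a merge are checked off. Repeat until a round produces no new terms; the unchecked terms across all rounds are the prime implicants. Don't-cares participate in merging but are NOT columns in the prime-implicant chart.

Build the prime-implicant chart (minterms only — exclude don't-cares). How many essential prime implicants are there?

size-2^0 implicants → 000101(✓)  001101(✓)  010010  010100  011001(✓)  100011(✓)  100111(✓)  110101(✓)  110110(✓)  110111(✓)  111001(✓)
size-2^1 implicants → -11001  00-101  1-0111  100-11  1101-1  11011-
Unchecked terms (primes): -11001, 00-101, 010010, 010100, 1-0111, 100-11, 1101-1, 11011-
Minterm coverage:
  m5 ⊆ 00-101 [E]
  m13 ⊆ 00-101 [E]
  m18 ⊆ 010010 [E]
  m20 ⊆ 010100 [E]
  m25 ⊆ -11001 [E]
  m39 ⊆ 1-0111,100-11
  m53 ⊆ 1101-1 [E]
  m54 ⊆ 11011- [E]
  m55 ⊆ 1-0111,1101-1,11011-
  m57 ⊆ -11001 [E]
E = {-11001, 00-101, 010010, 010100, 1101-1, 11011-}

6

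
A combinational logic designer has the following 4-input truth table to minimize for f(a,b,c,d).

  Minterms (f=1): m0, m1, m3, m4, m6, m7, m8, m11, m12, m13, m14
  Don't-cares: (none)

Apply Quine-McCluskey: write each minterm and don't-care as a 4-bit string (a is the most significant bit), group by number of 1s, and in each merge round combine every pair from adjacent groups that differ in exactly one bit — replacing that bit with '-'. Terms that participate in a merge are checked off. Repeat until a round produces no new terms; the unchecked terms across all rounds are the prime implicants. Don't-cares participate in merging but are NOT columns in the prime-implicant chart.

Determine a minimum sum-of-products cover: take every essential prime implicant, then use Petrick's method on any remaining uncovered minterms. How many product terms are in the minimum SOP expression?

Round 0: 0000✓ 0001✓ 0011✓ 0100✓ 0110✓ 0111✓ 1000✓ 1011✓ 1100✓ 1101✓ 1110✓
Round 1: -000✓ -011 -100✓ -110✓ 0-00✓ 0-11 00-1 000- 01-0✓ 011- 1-00✓ 11-0✓ 110-
Round 2: --00 -1-0
PIs = {--00, -011, -1-0, 0-11, 00-1, 000-, 011-, 110-}
Coverage chart:
  m0: --00,000-
  m1: 00-1,000-
  m3: -011,0-11,00-1
  m4: --00,-1-0
  m6: -1-0,011-
  m7: 0-11,011-
  m8: --00 ←essential
  m11: -011 ←essential
  m12: --00,-1-0,110-
  m13: 110- ←essential
  m14: -1-0 ←essential
Essential: --00, -011, -1-0, 110-
Petrick residual → 0-11, 00-1
Min cover (6 terms): c'd' + b'cd + bd' + a'cd + a'b'd + abc'

6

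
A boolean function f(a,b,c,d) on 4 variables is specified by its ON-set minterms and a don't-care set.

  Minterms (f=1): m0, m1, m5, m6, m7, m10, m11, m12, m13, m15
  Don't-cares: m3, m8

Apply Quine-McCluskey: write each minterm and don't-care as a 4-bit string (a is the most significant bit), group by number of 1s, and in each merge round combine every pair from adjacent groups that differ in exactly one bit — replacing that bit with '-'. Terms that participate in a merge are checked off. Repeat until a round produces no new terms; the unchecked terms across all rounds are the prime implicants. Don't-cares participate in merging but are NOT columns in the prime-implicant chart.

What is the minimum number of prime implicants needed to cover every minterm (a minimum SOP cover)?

5

Round 0: 0000✓ 0001✓ 0011✓ 0101✓ 0110✓ 0111✓ 1000✓ 1010✓ 1011✓ 1100✓ 1101✓ 1111✓
Round 1: -000 -011✓ -101✓ -111✓ 0-01✓ 0-11✓ 00-1✓ 000- 01-1✓ 011- 1-00 1-11✓ 10-0 101- 11-1✓ 110-
Round 2: --11 -1-1 0--1
PIs = {--11, -000, -1-1, 0--1, 000-, 011-, 1-00, 10-0, 101-, 110-}
Coverage chart:
  m0: -000,000-
  m1: 0--1,000-
  m5: -1-1,0--1
  m6: 011- ←essential
  m7: --11,-1-1,0--1,011-
  m10: 10-0,101-
  m11: --11,101-
  m12: 1-00,110-
  m13: -1-1,110-
  m15: --11,-1-1
Essential: 011-
Petrick residual → -1-1, 000-, 1-00, 101-
Min cover (5 terms): bd + a'b'c' + a'bc + ac'd' + ab'c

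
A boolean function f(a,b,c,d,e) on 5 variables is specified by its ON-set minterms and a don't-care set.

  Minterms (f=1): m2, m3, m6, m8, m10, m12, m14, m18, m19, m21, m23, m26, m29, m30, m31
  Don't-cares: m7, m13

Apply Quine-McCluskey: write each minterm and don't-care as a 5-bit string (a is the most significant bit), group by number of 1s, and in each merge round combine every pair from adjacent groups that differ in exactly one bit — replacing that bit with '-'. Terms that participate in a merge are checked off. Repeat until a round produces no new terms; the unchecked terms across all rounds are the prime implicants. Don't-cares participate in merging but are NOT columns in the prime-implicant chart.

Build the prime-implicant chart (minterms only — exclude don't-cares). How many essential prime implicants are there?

[col 0] 00010*, 00011*, 00110*, 00111*, 01000*, 01010*, 01100*, 01101*, 01110*, 10010*, 10011*, 10101*, 10111*, 11010*, 11101*, 11110*, 11111*
[col 1] -0010*, -0011*, -0111*, -1010*, -1101, -1110*, 0-010*, 0-110*, 00-10*, 00-11*, 0001-*, 0011-*, 01-00*, 01-10*, 010-0*, 011-0*, 0110-, 1-010*, 1-101*, 1-111*, 10-11*, 1001-*, 101-1*, 11-10*, 111-1*, 1111-
[col 2] --010, -0-11, -001-, -1-10, 0--10, 00-1-, 01--0, 1-1-1
Prime implicants: --010, -0-11, -001-, -1-10, -1101, 0--10, 00-1-, 01--0, 0110-, 1-1-1, 1111-
PI chart (minterm → PIs covering it):
  2 | --010,-001-,0--10,00-1-
  3 | -0-11,-001-,00-1-
  6 | 0--10,00-1-
  8 | 01--0  (sole → essential)
  10 | --010,-1-10,0--10,01--0
  12 | 01--0,0110-
  14 | -1-10,0--10,01--0
  18 | --010,-001-
  19 | -0-11,-001-
  21 | 1-1-1  (sole → essential)
  23 | -0-11,1-1-1
  26 | --010,-1-10
  29 | -1101,1-1-1
  30 | -1-10,1111-
  31 | 1-1-1,1111-
Essential prime implicants: 01--0, 1-1-1

2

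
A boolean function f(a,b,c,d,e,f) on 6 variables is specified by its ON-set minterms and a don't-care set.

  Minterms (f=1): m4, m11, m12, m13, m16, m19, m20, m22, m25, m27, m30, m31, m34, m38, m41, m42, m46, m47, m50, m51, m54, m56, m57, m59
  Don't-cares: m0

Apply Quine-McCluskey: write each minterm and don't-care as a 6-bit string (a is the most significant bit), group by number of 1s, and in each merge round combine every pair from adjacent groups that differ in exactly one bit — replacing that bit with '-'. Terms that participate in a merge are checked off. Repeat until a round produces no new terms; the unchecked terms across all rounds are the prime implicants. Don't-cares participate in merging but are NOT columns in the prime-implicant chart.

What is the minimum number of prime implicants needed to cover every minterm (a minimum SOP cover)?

size-2^0 implicants → 000000(✓)  000100(✓)  001011(✓)  001100(✓)  001101(✓)  010000(✓)  010011(✓)  010100(✓)  010110(✓)  011001(✓)  011011(✓)  011110(✓)  011111(✓)  100010(✓)  100110(✓)  101001(✓)  101010(✓)  101110(✓)  101111(✓)  110010(✓)  110011(✓)  110110(✓)  111000(✓)  111001(✓)  111011(✓)
size-2^1 implicants → -10011(✓)  -10110  -11001(✓)  -11011(✓)  0-0000(✓)  0-0100(✓)  0-1011  00-100  000-00(✓)  00110-  01-011(✓)  01-110  010-00(✓)  0101-0  011-11  0110-1(✓)  01111-  1-0010(✓)  1-0110(✓)  1-1001  10-010(✓)  10-110(✓)  100-10(✓)  101-10(✓)  10111-  11-011(✓)  110-10(✓)  11001-  1110-1(✓)  11100-
size-2^2 implicants → -1-011  -110-1  0-0-00  1-0-10  10--10
Unchecked terms (primes): -1-011, -10110, -110-1, 0-0-00, 0-1011, 00-100, 00110-, 01-110, 0101-0, 011-11, 01111-, 1-0-10, 1-1001, 10--10, 10111-, 11001-, 11100-
Minterm coverage:
  m4 ⊆ 0-0-00,00-100
  m11 ⊆ 0-1011 [E]
  m12 ⊆ 00-100,00110-
  m13 ⊆ 00110- [E]
  m16 ⊆ 0-0-00 [E]
  m19 ⊆ -1-011 [E]
  m20 ⊆ 0-0-00,0101-0
  m22 ⊆ -10110,01-110,0101-0
  m25 ⊆ -110-1 [E]
  m27 ⊆ -1-011,-110-1,0-1011,011-11
  m30 ⊆ 01-110,01111-
  m31 ⊆ 011-11,01111-
  m34 ⊆ 1-0-10,10--10
  m38 ⊆ 1-0-10,10--10
  m41 ⊆ 1-1001 [E]
  m42 ⊆ 10--10 [E]
  m46 ⊆ 10--10,10111-
  m47 ⊆ 10111- [E]
  m50 ⊆ 1-0-10,11001-
  m51 ⊆ -1-011,11001-
  m54 ⊆ -10110,1-0-10
  m56 ⊆ 11100- [E]
  m57 ⊆ -110-1,1-1001,11100-
  m59 ⊆ -1-011,-110-1
E = {-1-011, -110-1, 0-0-00, 0-1011, 00110-, 1-1001, 10--10, 10111-, 11100-}
Petrick residual → -10110, 01111-, 1-0-10
Cover = bd'ef + bc'def' + bcd'f + a'c'e'f' + a'cd'ef + a'b'cde' + a'bcde + ac'ef' + acd'e'f + ab'ef' + ab'cde + abcd'e'  |cover|=12

12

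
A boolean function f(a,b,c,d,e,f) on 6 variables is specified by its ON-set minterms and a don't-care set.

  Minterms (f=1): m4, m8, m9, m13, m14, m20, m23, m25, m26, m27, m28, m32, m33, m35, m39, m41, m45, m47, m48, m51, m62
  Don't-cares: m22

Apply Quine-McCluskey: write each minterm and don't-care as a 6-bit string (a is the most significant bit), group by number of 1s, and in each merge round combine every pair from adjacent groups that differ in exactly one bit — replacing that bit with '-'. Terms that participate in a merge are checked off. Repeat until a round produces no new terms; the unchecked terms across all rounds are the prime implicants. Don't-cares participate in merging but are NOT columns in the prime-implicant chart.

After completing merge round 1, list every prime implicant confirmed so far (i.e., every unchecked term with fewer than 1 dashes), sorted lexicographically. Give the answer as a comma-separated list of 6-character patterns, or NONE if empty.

001110, 111110

size-2^0 implicants → 000100(✓)  001000(✓)  001001(✓)  001101(✓)  001110  010100(✓)  010110(✓)  010111(✓)  011001(✓)  011010(✓)  011011(✓)  011100(✓)  100000(✓)  100001(✓)  100011(✓)  100111(✓)  101001(✓)  101101(✓)  101111(✓)  110000(✓)  110011(✓)  111110
size-2^1 implicants → -01001(✓)  -01101(✓)  0-0100  0-1001  001-01(✓)  00100-  01-100  0101-0  01011-  0110-1  01101-  1-0000  1-0011  10-001  10-111  100-11  1000-1  10000-  101-01(✓)  1011-1
size-2^2 implicants → -01-01
Unchecked terms (primes): -01-01, 0-0100, 0-1001, 00100-, 001110, 01-100, 0101-0, 01011-, 0110-1, 01101-, 1-0000, 1-0011, 10-001, 10-111, 100-11, 1000-1, 10000-, 1011-1, 111110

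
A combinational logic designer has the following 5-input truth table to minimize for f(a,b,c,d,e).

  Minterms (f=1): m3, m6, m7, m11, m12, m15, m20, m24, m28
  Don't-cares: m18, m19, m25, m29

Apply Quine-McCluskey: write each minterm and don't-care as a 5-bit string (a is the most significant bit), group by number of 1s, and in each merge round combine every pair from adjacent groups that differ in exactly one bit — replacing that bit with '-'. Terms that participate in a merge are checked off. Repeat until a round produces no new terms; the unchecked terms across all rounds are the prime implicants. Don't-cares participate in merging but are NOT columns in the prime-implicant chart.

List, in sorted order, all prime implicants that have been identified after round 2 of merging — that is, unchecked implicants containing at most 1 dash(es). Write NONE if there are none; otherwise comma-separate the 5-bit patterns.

-0011, -1100, 0011-, 1-100, 1001-

size-2^0 implicants → 00011(✓)  00110(✓)  00111(✓)  01011(✓)  01100(✓)  01111(✓)  10010(✓)  10011(✓)  10100(✓)  11000(✓)  11001(✓)  11100(✓)  11101(✓)
size-2^1 implicants → -0011  -1100  0-011(✓)  0-111(✓)  00-11(✓)  0011-  01-11(✓)  1-100  1001-  11-00(✓)  11-01(✓)  1100-(✓)  1110-(✓)
size-2^2 implicants → 0--11  11-0-
Unchecked terms (primes): -0011, -1100, 0--11, 0011-, 1-100, 1001-, 11-0-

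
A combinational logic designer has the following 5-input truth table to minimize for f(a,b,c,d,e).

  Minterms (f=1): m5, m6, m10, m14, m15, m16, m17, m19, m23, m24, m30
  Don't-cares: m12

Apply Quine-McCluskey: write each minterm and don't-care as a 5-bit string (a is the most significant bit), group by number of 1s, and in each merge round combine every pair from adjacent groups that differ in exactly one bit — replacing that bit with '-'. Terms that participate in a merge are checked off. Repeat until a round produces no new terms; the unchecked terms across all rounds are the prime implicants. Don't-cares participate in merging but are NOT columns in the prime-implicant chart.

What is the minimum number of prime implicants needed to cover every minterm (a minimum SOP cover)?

Round 0: 00101 00110✓ 01010✓ 01100✓ 01110✓ 01111✓ 10000✓ 10001✓ 10011✓ 10111✓ 11000✓ 11110✓
Round 1: -1110 0-110 01-10 011-0 0111- 1-000 10-11 100-1 1000-
PIs = {-1110, 0-110, 00101, 01-10, 011-0, 0111-, 1-000, 10-11, 100-1, 1000-}
Coverage chart:
  m5: 00101 ←essential
  m6: 0-110 ←essential
  m10: 01-10 ←essential
  m14: -1110,0-110,01-10,011-0,0111-
  m15: 0111- ←essential
  m16: 1-000,1000-
  m17: 100-1,1000-
  m19: 10-11,100-1
  m23: 10-11 ←essential
  m24: 1-000 ←essential
  m30: -1110 ←essential
Essential: -1110, 0-110, 00101, 01-10, 0111-, 1-000, 10-11
Petrick residual → 100-1
Min cover (8 terms): bcde' + a'cde' + a'b'cd'e + a'bde' + a'bcd + ac'd'e' + ab'de + ab'c'e

8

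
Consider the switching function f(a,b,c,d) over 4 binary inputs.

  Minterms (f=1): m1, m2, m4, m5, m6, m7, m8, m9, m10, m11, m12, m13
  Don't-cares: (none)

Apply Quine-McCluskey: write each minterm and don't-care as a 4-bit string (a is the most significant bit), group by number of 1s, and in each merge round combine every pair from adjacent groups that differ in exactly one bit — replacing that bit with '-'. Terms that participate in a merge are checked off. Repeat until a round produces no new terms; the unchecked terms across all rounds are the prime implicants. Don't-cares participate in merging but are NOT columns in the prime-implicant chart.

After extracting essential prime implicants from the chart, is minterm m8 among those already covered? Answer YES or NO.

YES

size-2^0 implicants → 0001(✓)  0010(✓)  0100(✓)  0101(✓)  0110(✓)  0111(✓)  1000(✓)  1001(✓)  1010(✓)  1011(✓)  1100(✓)  1101(✓)
size-2^1 implicants → -001(✓)  -010  -100(✓)  -101(✓)  0-01(✓)  0-10  01-0(✓)  01-1(✓)  010-(✓)  011-(✓)  1-00(✓)  1-01(✓)  10-0(✓)  10-1(✓)  100-(✓)  101-(✓)  110-(✓)
size-2^2 implicants → --01  -10-  01--  1-0-  10--
Unchecked terms (primes): --01, -010, -10-, 0-10, 01--, 1-0-, 10--
Minterm coverage:
  m1 ⊆ --01 [E]
  m2 ⊆ -010,0-10
  m4 ⊆ -10-,01--
  m5 ⊆ --01,-10-,01--
  m6 ⊆ 0-10,01--
  m7 ⊆ 01-- [E]
  m8 ⊆ 1-0-,10--
  m9 ⊆ --01,1-0-,10--
  m10 ⊆ -010,10--
  m11 ⊆ 10-- [E]
  m12 ⊆ -10-,1-0-
  m13 ⊆ --01,-10-,1-0-
E = {--01, 01--, 10--}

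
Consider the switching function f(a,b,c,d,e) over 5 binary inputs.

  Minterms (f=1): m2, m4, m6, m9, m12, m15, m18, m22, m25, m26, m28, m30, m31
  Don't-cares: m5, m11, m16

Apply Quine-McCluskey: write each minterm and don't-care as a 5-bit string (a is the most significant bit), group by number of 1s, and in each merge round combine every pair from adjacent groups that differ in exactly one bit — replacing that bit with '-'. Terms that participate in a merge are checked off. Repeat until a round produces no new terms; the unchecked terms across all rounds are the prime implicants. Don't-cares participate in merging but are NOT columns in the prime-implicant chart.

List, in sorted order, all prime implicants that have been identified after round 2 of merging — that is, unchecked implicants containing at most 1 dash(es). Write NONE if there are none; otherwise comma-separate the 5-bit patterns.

-1001, -1100, -1111, 0-100, 001-0, 0010-, 01-11, 010-1, 100-0, 111-0, 1111-

Round 0: 00010✓ 00100✓ 00101✓ 00110✓ 01001✓ 01011✓ 01100✓ 01111✓ 10000✓ 10010✓ 10110✓ 11001✓ 11010✓ 11100✓ 11110✓ 11111✓
Round 1: -0010✓ -0110✓ -1001 -1100 -1111 0-100 00-10✓ 001-0 0010- 01-11 010-1 1-010✓ 1-110✓ 10-10✓ 100-0 11-10✓ 111-0 1111-
Round 2: -0-10 1--10
PIs = {-0-10, -1001, -1100, -1111, 0-100, 001-0, 0010-, 01-11, 010-1, 1--10, 100-0, 111-0, 1111-}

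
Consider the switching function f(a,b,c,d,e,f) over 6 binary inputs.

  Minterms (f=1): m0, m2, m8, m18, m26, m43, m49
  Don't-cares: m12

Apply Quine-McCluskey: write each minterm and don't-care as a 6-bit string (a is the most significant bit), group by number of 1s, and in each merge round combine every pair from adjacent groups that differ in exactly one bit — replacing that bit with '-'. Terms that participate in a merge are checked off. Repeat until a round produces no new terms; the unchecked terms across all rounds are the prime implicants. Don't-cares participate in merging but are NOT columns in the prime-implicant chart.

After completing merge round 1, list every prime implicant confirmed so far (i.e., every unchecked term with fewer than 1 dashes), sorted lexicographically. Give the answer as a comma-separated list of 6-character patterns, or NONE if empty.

101011, 110001

[col 0] 000000*, 000010*, 001000*, 001100*, 010010*, 011010*, 101011, 110001
[col 1] 0-0010, 00-000, 0000-0, 001-00, 01-010
Prime implicants: 0-0010, 00-000, 0000-0, 001-00, 01-010, 101011, 110001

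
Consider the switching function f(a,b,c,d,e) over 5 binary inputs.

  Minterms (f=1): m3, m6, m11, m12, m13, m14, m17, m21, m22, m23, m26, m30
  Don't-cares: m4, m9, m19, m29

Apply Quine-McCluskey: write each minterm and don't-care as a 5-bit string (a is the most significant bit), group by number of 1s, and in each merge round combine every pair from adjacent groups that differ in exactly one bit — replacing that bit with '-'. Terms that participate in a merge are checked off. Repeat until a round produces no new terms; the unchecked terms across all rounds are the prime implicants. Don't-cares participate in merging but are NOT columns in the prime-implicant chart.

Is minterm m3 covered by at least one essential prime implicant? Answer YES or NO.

size-2^0 implicants → 00011(✓)  00100(✓)  00110(✓)  01001(✓)  01011(✓)  01100(✓)  01101(✓)  01110(✓)  10001(✓)  10011(✓)  10101(✓)  10110(✓)  10111(✓)  11010(✓)  11101(✓)  11110(✓)
size-2^1 implicants → -0011  -0110(✓)  -1101  -1110(✓)  0-011  0-100(✓)  0-110(✓)  001-0(✓)  01-01  010-1  011-0(✓)  0110-  1-101  1-110(✓)  10-01(✓)  10-11(✓)  100-1(✓)  101-1(✓)  1011-  11-10
size-2^2 implicants → --110  0-1-0  10--1
Unchecked terms (primes): --110, -0011, -1101, 0-011, 0-1-0, 01-01, 010-1, 0110-, 1-101, 10--1, 1011-, 11-10
Minterm coverage:
  m3 ⊆ -0011,0-011
  m6 ⊆ --110,0-1-0
  m11 ⊆ 0-011,010-1
  m12 ⊆ 0-1-0,0110-
  m13 ⊆ -1101,01-01,0110-
  m14 ⊆ --110,0-1-0
  m17 ⊆ 10--1 [E]
  m21 ⊆ 1-101,10--1
  m22 ⊆ --110,1011-
  m23 ⊆ 10--1,1011-
  m26 ⊆ 11-10 [E]
  m30 ⊆ --110,11-10
E = {10--1, 11-10}

NO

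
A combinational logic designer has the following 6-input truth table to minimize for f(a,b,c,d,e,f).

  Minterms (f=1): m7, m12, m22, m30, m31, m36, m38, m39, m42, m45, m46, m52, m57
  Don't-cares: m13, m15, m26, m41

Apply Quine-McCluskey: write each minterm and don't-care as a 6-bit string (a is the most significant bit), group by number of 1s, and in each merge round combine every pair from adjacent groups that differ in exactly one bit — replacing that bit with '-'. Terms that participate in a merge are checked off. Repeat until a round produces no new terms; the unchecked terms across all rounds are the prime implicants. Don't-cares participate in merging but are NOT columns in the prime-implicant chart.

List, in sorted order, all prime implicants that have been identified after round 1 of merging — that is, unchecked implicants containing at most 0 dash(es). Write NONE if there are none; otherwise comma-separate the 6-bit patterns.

Round 0: 000111✓ 001100✓ 001101✓ 001111✓ 010110✓ 011010✓ 011110✓ 011111✓ 100100✓ 100110✓ 100111✓ 101001✓ 101010✓ 101101✓ 101110✓ 110100✓ 111001✓
Round 1: -00111 -01101 0-1111 00-111 0011-1 00110- 01-110 011-10 01111- 1-0100 1-1001 10-110 1001-0 10011- 101-01 101-10
PIs = {-00111, -01101, 0-1111, 00-111, 0011-1, 00110-, 01-110, 011-10, 01111-, 1-0100, 1-1001, 10-110, 1001-0, 10011-, 101-01, 101-10}

NONE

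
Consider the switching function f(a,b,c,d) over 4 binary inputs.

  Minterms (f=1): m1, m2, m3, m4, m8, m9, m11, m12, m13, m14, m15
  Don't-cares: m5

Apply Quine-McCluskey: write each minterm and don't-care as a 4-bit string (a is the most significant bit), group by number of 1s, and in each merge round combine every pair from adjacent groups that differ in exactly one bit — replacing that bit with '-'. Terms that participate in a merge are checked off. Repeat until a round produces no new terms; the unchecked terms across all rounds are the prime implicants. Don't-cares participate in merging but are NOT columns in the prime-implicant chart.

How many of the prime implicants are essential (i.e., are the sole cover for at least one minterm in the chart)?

Round 0: 0001✓ 0010✓ 0011✓ 0100✓ 0101✓ 1000✓ 1001✓ 1011✓ 1100✓ 1101✓ 1110✓ 1111✓
Round 1: -001✓ -011✓ -100✓ -101✓ 0-01✓ 00-1✓ 001- 010-✓ 1-00✓ 1-01✓ 1-11✓ 10-1✓ 100-✓ 11-0✓ 11-1✓ 110-✓ 111-✓
Round 2: --01 -0-1 -10- 1--1 1-0- 11--
PIs = {--01, -0-1, -10-, 001-, 1--1, 1-0-, 11--}
Coverage chart:
  m1: --01,-0-1
  m2: 001- ←essential
  m3: -0-1,001-
  m4: -10- ←essential
  m8: 1-0- ←essential
  m9: --01,-0-1,1--1,1-0-
  m11: -0-1,1--1
  m12: -10-,1-0-,11--
  m13: --01,-10-,1--1,1-0-,11--
  m14: 11-- ←essential
  m15: 1--1,11--
Essential: -10-, 001-, 1-0-, 11--

4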